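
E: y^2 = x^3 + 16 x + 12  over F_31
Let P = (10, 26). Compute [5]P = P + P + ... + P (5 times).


k = 5 = 101_2 (binary, LSB first: 101)
Double-and-add from P = (10, 26):
  bit 0 = 1: acc = O + (10, 26) = (10, 26)
  bit 1 = 0: acc unchanged = (10, 26)
  bit 2 = 1: acc = (10, 26) + (12, 17) = (6, 18)

5P = (6, 18)


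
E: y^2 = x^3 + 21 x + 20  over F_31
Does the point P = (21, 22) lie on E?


Check whether y^2 = x^3 + 21 x + 20 (mod 31) for (x, y) = (21, 22).
LHS: y^2 = 22^2 mod 31 = 19
RHS: x^3 + 21 x + 20 = 21^3 + 21*21 + 20 mod 31 = 19
LHS = RHS

Yes, on the curve


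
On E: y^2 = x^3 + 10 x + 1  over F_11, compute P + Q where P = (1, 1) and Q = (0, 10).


P != Q, so use the chord formula.
s = (y2 - y1) / (x2 - x1) = (9) / (10) mod 11 = 2
x3 = s^2 - x1 - x2 mod 11 = 2^2 - 1 - 0 = 3
y3 = s (x1 - x3) - y1 mod 11 = 2 * (1 - 3) - 1 = 6

P + Q = (3, 6)


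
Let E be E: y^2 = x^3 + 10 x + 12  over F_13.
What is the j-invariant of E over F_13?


Delta = -16(4 a^3 + 27 b^2) mod 13 = 9
-1728 * (4 a)^3 = -1728 * (4*10)^3 mod 13 = 1
j = 1 * 9^(-1) mod 13 = 3

j = 3 (mod 13)


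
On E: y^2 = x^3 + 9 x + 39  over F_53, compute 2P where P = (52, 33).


Doubling: s = (3 x1^2 + a) / (2 y1)
s = (3*52^2 + 9) / (2*33) mod 53 = 5
x3 = s^2 - 2 x1 mod 53 = 5^2 - 2*52 = 27
y3 = s (x1 - x3) - y1 mod 53 = 5 * (52 - 27) - 33 = 39

2P = (27, 39)


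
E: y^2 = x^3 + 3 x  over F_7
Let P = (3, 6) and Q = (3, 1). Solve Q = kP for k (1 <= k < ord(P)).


Enumerate multiples of P until we hit Q = (3, 1):
  1P = (3, 6)
  2P = (2, 0)
  3P = (3, 1)
Match found at i = 3.

k = 3


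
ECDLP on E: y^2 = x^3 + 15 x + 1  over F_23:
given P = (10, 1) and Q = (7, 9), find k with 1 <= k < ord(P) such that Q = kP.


Enumerate multiples of P until we hit Q = (7, 9):
  1P = (10, 1)
  2P = (21, 3)
  3P = (8, 14)
  4P = (7, 14)
  5P = (12, 0)
  6P = (7, 9)
Match found at i = 6.

k = 6


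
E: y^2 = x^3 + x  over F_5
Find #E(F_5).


For each x in F_5, count y with y^2 = x^3 + 1 x + 0 mod 5:
  x = 0: RHS = 0, y in [0]  -> 1 point(s)
  x = 2: RHS = 0, y in [0]  -> 1 point(s)
  x = 3: RHS = 0, y in [0]  -> 1 point(s)
Affine points: 3. Add the point at infinity: total = 4.

#E(F_5) = 4


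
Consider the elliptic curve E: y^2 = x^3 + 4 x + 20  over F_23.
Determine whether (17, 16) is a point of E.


Check whether y^2 = x^3 + 4 x + 20 (mod 23) for (x, y) = (17, 16).
LHS: y^2 = 16^2 mod 23 = 3
RHS: x^3 + 4 x + 20 = 17^3 + 4*17 + 20 mod 23 = 10
LHS != RHS

No, not on the curve


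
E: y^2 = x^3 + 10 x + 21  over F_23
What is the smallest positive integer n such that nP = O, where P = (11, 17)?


Compute successive multiples of P until we hit O:
  1P = (11, 17)
  2P = (9, 9)
  3P = (19, 20)
  4P = (5, 14)
  5P = (13, 5)
  6P = (12, 12)
  7P = (2, 7)
  8P = (3, 20)
  ... (continuing to 23P)
  23P = O

ord(P) = 23


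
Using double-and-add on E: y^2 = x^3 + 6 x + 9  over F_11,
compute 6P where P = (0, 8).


k = 6 = 110_2 (binary, LSB first: 011)
Double-and-add from P = (0, 8):
  bit 0 = 0: acc unchanged = O
  bit 1 = 1: acc = O + (1, 4) = (1, 4)
  bit 2 = 1: acc = (1, 4) + (7, 3) = (7, 8)

6P = (7, 8)


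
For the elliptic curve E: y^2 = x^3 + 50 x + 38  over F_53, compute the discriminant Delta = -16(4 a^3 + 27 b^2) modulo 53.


4 a^3 + 27 b^2 = 4*50^3 + 27*38^2 = 500000 + 38988 = 538988
Delta = -16 * (538988) = -8623808
Delta mod 53 = 34

Delta = 34 (mod 53)


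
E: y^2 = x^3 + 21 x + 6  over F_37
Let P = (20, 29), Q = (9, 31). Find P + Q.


P != Q, so use the chord formula.
s = (y2 - y1) / (x2 - x1) = (2) / (26) mod 37 = 20
x3 = s^2 - x1 - x2 mod 37 = 20^2 - 20 - 9 = 1
y3 = s (x1 - x3) - y1 mod 37 = 20 * (20 - 1) - 29 = 18

P + Q = (1, 18)


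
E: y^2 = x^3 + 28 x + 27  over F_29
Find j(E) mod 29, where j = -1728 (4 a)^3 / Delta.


Delta = -16(4 a^3 + 27 b^2) mod 29 = 18
-1728 * (4 a)^3 = -1728 * (4*28)^3 mod 29 = 15
j = 15 * 18^(-1) mod 29 = 25

j = 25 (mod 29)


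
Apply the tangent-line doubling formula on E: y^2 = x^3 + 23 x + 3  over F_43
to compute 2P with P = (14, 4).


Doubling: s = (3 x1^2 + a) / (2 y1)
s = (3*14^2 + 23) / (2*4) mod 43 = 28
x3 = s^2 - 2 x1 mod 43 = 28^2 - 2*14 = 25
y3 = s (x1 - x3) - y1 mod 43 = 28 * (14 - 25) - 4 = 32

2P = (25, 32)


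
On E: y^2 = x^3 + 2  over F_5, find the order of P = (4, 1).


Compute successive multiples of P until we hit O:
  1P = (4, 1)
  2P = (3, 3)
  3P = (2, 0)
  4P = (3, 2)
  5P = (4, 4)
  6P = O

ord(P) = 6


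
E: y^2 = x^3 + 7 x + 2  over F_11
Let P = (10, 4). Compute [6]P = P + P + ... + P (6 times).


k = 6 = 110_2 (binary, LSB first: 011)
Double-and-add from P = (10, 4):
  bit 0 = 0: acc unchanged = O
  bit 1 = 1: acc = O + (7, 8) = (7, 8)
  bit 2 = 1: acc = (7, 8) + (8, 3) = (10, 7)

6P = (10, 7)


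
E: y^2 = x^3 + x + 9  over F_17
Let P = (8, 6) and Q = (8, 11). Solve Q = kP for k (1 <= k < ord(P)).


Enumerate multiples of P until we hit Q = (8, 11):
  1P = (8, 6)
  2P = (14, 8)
  3P = (14, 9)
  4P = (8, 11)
Match found at i = 4.

k = 4


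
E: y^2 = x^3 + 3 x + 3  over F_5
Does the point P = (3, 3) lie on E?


Check whether y^2 = x^3 + 3 x + 3 (mod 5) for (x, y) = (3, 3).
LHS: y^2 = 3^2 mod 5 = 4
RHS: x^3 + 3 x + 3 = 3^3 + 3*3 + 3 mod 5 = 4
LHS = RHS

Yes, on the curve


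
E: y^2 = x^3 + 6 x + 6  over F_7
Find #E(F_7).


For each x in F_7, count y with y^2 = x^3 + 6 x + 6 mod 7:
  x = 3: RHS = 2, y in [3, 4]  -> 2 point(s)
  x = 5: RHS = 0, y in [0]  -> 1 point(s)
Affine points: 3. Add the point at infinity: total = 4.

#E(F_7) = 4


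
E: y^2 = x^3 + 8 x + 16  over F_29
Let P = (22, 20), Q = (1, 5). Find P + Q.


P != Q, so use the chord formula.
s = (y2 - y1) / (x2 - x1) = (14) / (8) mod 29 = 9
x3 = s^2 - x1 - x2 mod 29 = 9^2 - 22 - 1 = 0
y3 = s (x1 - x3) - y1 mod 29 = 9 * (22 - 0) - 20 = 4

P + Q = (0, 4)


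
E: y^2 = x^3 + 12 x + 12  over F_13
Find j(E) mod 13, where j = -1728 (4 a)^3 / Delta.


Delta = -16(4 a^3 + 27 b^2) mod 13 = 9
-1728 * (4 a)^3 = -1728 * (4*12)^3 mod 13 = 1
j = 1 * 9^(-1) mod 13 = 3

j = 3 (mod 13)


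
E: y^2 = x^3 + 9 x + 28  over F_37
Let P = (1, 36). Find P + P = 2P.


Doubling: s = (3 x1^2 + a) / (2 y1)
s = (3*1^2 + 9) / (2*36) mod 37 = 31
x3 = s^2 - 2 x1 mod 37 = 31^2 - 2*1 = 34
y3 = s (x1 - x3) - y1 mod 37 = 31 * (1 - 34) - 36 = 14

2P = (34, 14)


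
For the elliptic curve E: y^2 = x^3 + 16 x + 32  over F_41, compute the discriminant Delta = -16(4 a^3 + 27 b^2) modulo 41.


4 a^3 + 27 b^2 = 4*16^3 + 27*32^2 = 16384 + 27648 = 44032
Delta = -16 * (44032) = -704512
Delta mod 41 = 32

Delta = 32 (mod 41)


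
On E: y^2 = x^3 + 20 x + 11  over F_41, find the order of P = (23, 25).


Compute successive multiples of P until we hit O:
  1P = (23, 25)
  2P = (13, 34)
  3P = (30, 10)
  4P = (11, 2)
  5P = (40, 21)
  6P = (27, 29)
  7P = (33, 6)
  8P = (21, 4)
  ... (continuing to 26P)
  26P = O

ord(P) = 26


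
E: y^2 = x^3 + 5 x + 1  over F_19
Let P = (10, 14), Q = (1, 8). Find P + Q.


P != Q, so use the chord formula.
s = (y2 - y1) / (x2 - x1) = (13) / (10) mod 19 = 7
x3 = s^2 - x1 - x2 mod 19 = 7^2 - 10 - 1 = 0
y3 = s (x1 - x3) - y1 mod 19 = 7 * (10 - 0) - 14 = 18

P + Q = (0, 18)


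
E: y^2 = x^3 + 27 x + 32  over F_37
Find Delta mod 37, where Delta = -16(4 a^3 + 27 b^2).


4 a^3 + 27 b^2 = 4*27^3 + 27*32^2 = 78732 + 27648 = 106380
Delta = -16 * (106380) = -1702080
Delta mod 37 = 31

Delta = 31 (mod 37)


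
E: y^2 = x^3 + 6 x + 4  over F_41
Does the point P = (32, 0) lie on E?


Check whether y^2 = x^3 + 6 x + 4 (mod 41) for (x, y) = (32, 0).
LHS: y^2 = 0^2 mod 41 = 0
RHS: x^3 + 6 x + 4 = 32^3 + 6*32 + 4 mod 41 = 0
LHS = RHS

Yes, on the curve


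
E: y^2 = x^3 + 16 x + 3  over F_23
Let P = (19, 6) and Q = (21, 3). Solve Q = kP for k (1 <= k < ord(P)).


Enumerate multiples of P until we hit Q = (21, 3):
  1P = (19, 6)
  2P = (16, 10)
  3P = (0, 7)
  4P = (17, 6)
  5P = (10, 17)
  6P = (6, 19)
  7P = (22, 20)
  8P = (14, 2)
  9P = (21, 20)
  10P = (9, 18)
  11P = (13, 19)
  12P = (4, 19)
  13P = (3, 20)
  14P = (5, 22)
  15P = (5, 1)
  16P = (3, 3)
  17P = (4, 4)
  18P = (13, 4)
  19P = (9, 5)
  20P = (21, 3)
Match found at i = 20.

k = 20


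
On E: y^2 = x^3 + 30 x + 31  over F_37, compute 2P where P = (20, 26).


Doubling: s = (3 x1^2 + a) / (2 y1)
s = (3*20^2 + 30) / (2*26) mod 37 = 8
x3 = s^2 - 2 x1 mod 37 = 8^2 - 2*20 = 24
y3 = s (x1 - x3) - y1 mod 37 = 8 * (20 - 24) - 26 = 16

2P = (24, 16)


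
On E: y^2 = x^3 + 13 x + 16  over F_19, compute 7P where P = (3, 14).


k = 7 = 111_2 (binary, LSB first: 111)
Double-and-add from P = (3, 14):
  bit 0 = 1: acc = O + (3, 14) = (3, 14)
  bit 1 = 1: acc = (3, 14) + (10, 14) = (6, 5)
  bit 2 = 1: acc = (6, 5) + (0, 15) = (1, 12)

7P = (1, 12)


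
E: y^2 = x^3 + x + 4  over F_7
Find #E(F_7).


For each x in F_7, count y with y^2 = x^3 + 1 x + 4 mod 7:
  x = 0: RHS = 4, y in [2, 5]  -> 2 point(s)
  x = 2: RHS = 0, y in [0]  -> 1 point(s)
  x = 4: RHS = 2, y in [3, 4]  -> 2 point(s)
  x = 5: RHS = 1, y in [1, 6]  -> 2 point(s)
  x = 6: RHS = 2, y in [3, 4]  -> 2 point(s)
Affine points: 9. Add the point at infinity: total = 10.

#E(F_7) = 10


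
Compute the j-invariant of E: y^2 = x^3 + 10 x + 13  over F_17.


Delta = -16(4 a^3 + 27 b^2) mod 17 = 12
-1728 * (4 a)^3 = -1728 * (4*10)^3 mod 17 = 4
j = 4 * 12^(-1) mod 17 = 6

j = 6 (mod 17)


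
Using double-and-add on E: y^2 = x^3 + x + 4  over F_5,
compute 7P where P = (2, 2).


k = 7 = 111_2 (binary, LSB first: 111)
Double-and-add from P = (2, 2):
  bit 0 = 1: acc = O + (2, 2) = (2, 2)
  bit 1 = 1: acc = (2, 2) + (0, 2) = (3, 3)
  bit 2 = 1: acc = (3, 3) + (1, 4) = (0, 3)

7P = (0, 3)


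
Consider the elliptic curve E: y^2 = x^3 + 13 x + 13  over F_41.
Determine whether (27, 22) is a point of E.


Check whether y^2 = x^3 + 13 x + 13 (mod 41) for (x, y) = (27, 22).
LHS: y^2 = 22^2 mod 41 = 33
RHS: x^3 + 13 x + 13 = 27^3 + 13*27 + 13 mod 41 = 39
LHS != RHS

No, not on the curve


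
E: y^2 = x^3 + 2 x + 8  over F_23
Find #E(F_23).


For each x in F_23, count y with y^2 = x^3 + 2 x + 8 mod 23:
  x = 0: RHS = 8, y in [10, 13]  -> 2 point(s)
  x = 3: RHS = 18, y in [8, 15]  -> 2 point(s)
  x = 6: RHS = 6, y in [11, 12]  -> 2 point(s)
  x = 10: RHS = 16, y in [4, 19]  -> 2 point(s)
  x = 11: RHS = 4, y in [2, 21]  -> 2 point(s)
  x = 12: RHS = 12, y in [9, 14]  -> 2 point(s)
  x = 13: RHS = 0, y in [0]  -> 1 point(s)
  x = 15: RHS = 9, y in [3, 20]  -> 2 point(s)
Affine points: 15. Add the point at infinity: total = 16.

#E(F_23) = 16


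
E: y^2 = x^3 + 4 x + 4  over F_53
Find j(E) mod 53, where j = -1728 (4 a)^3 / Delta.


Delta = -16(4 a^3 + 27 b^2) mod 53 = 16
-1728 * (4 a)^3 = -1728 * (4*4)^3 mod 53 = 50
j = 50 * 16^(-1) mod 53 = 23

j = 23 (mod 53)


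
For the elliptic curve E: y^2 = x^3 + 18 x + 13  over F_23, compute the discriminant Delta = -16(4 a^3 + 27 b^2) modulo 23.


4 a^3 + 27 b^2 = 4*18^3 + 27*13^2 = 23328 + 4563 = 27891
Delta = -16 * (27891) = -446256
Delta mod 23 = 13

Delta = 13 (mod 23)


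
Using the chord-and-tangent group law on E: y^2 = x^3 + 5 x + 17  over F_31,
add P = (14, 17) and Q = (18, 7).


P != Q, so use the chord formula.
s = (y2 - y1) / (x2 - x1) = (21) / (4) mod 31 = 13
x3 = s^2 - x1 - x2 mod 31 = 13^2 - 14 - 18 = 13
y3 = s (x1 - x3) - y1 mod 31 = 13 * (14 - 13) - 17 = 27

P + Q = (13, 27)


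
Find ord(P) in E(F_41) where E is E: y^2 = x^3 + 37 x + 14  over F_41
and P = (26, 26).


Compute successive multiples of P until we hit O:
  1P = (26, 26)
  2P = (20, 12)
  3P = (5, 23)
  4P = (5, 18)
  5P = (20, 29)
  6P = (26, 15)
  7P = O

ord(P) = 7


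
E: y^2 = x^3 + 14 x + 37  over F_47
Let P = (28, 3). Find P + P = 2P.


Doubling: s = (3 x1^2 + a) / (2 y1)
s = (3*28^2 + 14) / (2*3) mod 47 = 34
x3 = s^2 - 2 x1 mod 47 = 34^2 - 2*28 = 19
y3 = s (x1 - x3) - y1 mod 47 = 34 * (28 - 19) - 3 = 21

2P = (19, 21)


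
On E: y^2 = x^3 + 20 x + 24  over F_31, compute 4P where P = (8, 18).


k = 4 = 100_2 (binary, LSB first: 001)
Double-and-add from P = (8, 18):
  bit 0 = 0: acc unchanged = O
  bit 1 = 0: acc unchanged = O
  bit 2 = 1: acc = O + (15, 14) = (15, 14)

4P = (15, 14)


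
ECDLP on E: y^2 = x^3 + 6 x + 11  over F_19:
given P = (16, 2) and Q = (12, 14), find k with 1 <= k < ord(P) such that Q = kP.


Enumerate multiples of P until we hit Q = (12, 14):
  1P = (16, 2)
  2P = (4, 2)
  3P = (18, 17)
  4P = (8, 1)
  5P = (6, 4)
  6P = (13, 5)
  7P = (10, 11)
  8P = (0, 12)
  9P = (12, 5)
  10P = (7, 15)
  11P = (7, 4)
  12P = (12, 14)
Match found at i = 12.

k = 12


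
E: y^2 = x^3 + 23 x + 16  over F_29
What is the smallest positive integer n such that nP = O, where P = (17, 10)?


Compute successive multiples of P until we hit O:
  1P = (17, 10)
  2P = (25, 11)
  3P = (21, 4)
  4P = (15, 16)
  5P = (6, 15)
  6P = (11, 11)
  7P = (26, 6)
  8P = (22, 18)
  ... (continuing to 33P)
  33P = O

ord(P) = 33


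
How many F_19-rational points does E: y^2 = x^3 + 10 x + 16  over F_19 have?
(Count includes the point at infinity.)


For each x in F_19, count y with y^2 = x^3 + 10 x + 16 mod 19:
  x = 0: RHS = 16, y in [4, 15]  -> 2 point(s)
  x = 2: RHS = 6, y in [5, 14]  -> 2 point(s)
  x = 3: RHS = 16, y in [4, 15]  -> 2 point(s)
  x = 4: RHS = 6, y in [5, 14]  -> 2 point(s)
  x = 5: RHS = 1, y in [1, 18]  -> 2 point(s)
  x = 6: RHS = 7, y in [8, 11]  -> 2 point(s)
  x = 7: RHS = 11, y in [7, 12]  -> 2 point(s)
  x = 8: RHS = 0, y in [0]  -> 1 point(s)
  x = 13: RHS = 6, y in [5, 14]  -> 2 point(s)
  x = 15: RHS = 7, y in [8, 11]  -> 2 point(s)
  x = 16: RHS = 16, y in [4, 15]  -> 2 point(s)
  x = 17: RHS = 7, y in [8, 11]  -> 2 point(s)
  x = 18: RHS = 5, y in [9, 10]  -> 2 point(s)
Affine points: 25. Add the point at infinity: total = 26.

#E(F_19) = 26


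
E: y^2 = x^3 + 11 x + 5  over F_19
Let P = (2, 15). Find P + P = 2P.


Doubling: s = (3 x1^2 + a) / (2 y1)
s = (3*2^2 + 11) / (2*15) mod 19 = 9
x3 = s^2 - 2 x1 mod 19 = 9^2 - 2*2 = 1
y3 = s (x1 - x3) - y1 mod 19 = 9 * (2 - 1) - 15 = 13

2P = (1, 13)


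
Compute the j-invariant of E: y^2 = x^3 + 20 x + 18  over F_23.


Delta = -16(4 a^3 + 27 b^2) mod 23 = 13
-1728 * (4 a)^3 = -1728 * (4*20)^3 mod 23 = 9
j = 9 * 13^(-1) mod 23 = 6

j = 6 (mod 23)


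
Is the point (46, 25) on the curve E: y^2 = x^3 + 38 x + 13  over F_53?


Check whether y^2 = x^3 + 38 x + 13 (mod 53) for (x, y) = (46, 25).
LHS: y^2 = 25^2 mod 53 = 42
RHS: x^3 + 38 x + 13 = 46^3 + 38*46 + 13 mod 53 = 40
LHS != RHS

No, not on the curve


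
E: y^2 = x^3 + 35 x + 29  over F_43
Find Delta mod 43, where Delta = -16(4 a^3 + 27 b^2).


4 a^3 + 27 b^2 = 4*35^3 + 27*29^2 = 171500 + 22707 = 194207
Delta = -16 * (194207) = -3107312
Delta mod 43 = 40

Delta = 40 (mod 43)


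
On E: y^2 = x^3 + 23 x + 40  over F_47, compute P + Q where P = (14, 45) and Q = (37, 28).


P != Q, so use the chord formula.
s = (y2 - y1) / (x2 - x1) = (30) / (23) mod 47 = 34
x3 = s^2 - x1 - x2 mod 47 = 34^2 - 14 - 37 = 24
y3 = s (x1 - x3) - y1 mod 47 = 34 * (14 - 24) - 45 = 38

P + Q = (24, 38)


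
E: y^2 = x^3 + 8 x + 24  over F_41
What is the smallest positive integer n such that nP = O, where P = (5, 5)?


Compute successive multiples of P until we hit O:
  1P = (5, 5)
  2P = (6, 40)
  3P = (25, 33)
  4P = (31, 16)
  5P = (9, 28)
  6P = (37, 16)
  7P = (1, 22)
  8P = (30, 9)
  ... (continuing to 36P)
  36P = O

ord(P) = 36


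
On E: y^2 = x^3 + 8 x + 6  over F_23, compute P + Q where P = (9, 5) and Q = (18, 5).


P != Q, so use the chord formula.
s = (y2 - y1) / (x2 - x1) = (0) / (9) mod 23 = 0
x3 = s^2 - x1 - x2 mod 23 = 0^2 - 9 - 18 = 19
y3 = s (x1 - x3) - y1 mod 23 = 0 * (9 - 19) - 5 = 18

P + Q = (19, 18)


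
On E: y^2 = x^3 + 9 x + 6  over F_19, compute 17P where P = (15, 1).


k = 17 = 10001_2 (binary, LSB first: 10001)
Double-and-add from P = (15, 1):
  bit 0 = 1: acc = O + (15, 1) = (15, 1)
  bit 1 = 0: acc unchanged = (15, 1)
  bit 2 = 0: acc unchanged = (15, 1)
  bit 3 = 0: acc unchanged = (15, 1)
  bit 4 = 1: acc = (15, 1) + (5, 9) = (8, 1)

17P = (8, 1)


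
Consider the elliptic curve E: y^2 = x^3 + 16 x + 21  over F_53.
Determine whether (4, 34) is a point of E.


Check whether y^2 = x^3 + 16 x + 21 (mod 53) for (x, y) = (4, 34).
LHS: y^2 = 34^2 mod 53 = 43
RHS: x^3 + 16 x + 21 = 4^3 + 16*4 + 21 mod 53 = 43
LHS = RHS

Yes, on the curve


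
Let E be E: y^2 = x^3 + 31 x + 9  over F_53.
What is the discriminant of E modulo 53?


4 a^3 + 27 b^2 = 4*31^3 + 27*9^2 = 119164 + 2187 = 121351
Delta = -16 * (121351) = -1941616
Delta mod 53 = 39

Delta = 39 (mod 53)


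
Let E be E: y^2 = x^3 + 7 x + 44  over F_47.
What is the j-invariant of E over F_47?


Delta = -16(4 a^3 + 27 b^2) mod 47 = 10
-1728 * (4 a)^3 = -1728 * (4*7)^3 mod 47 = 33
j = 33 * 10^(-1) mod 47 = 8

j = 8 (mod 47)


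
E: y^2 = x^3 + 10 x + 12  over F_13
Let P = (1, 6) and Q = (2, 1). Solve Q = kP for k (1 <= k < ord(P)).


Enumerate multiples of P until we hit Q = (2, 1):
  1P = (1, 6)
  2P = (11, 7)
  3P = (4, 8)
  4P = (7, 3)
  5P = (2, 1)
Match found at i = 5.

k = 5


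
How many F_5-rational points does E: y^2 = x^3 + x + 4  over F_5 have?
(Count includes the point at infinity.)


For each x in F_5, count y with y^2 = x^3 + 1 x + 4 mod 5:
  x = 0: RHS = 4, y in [2, 3]  -> 2 point(s)
  x = 1: RHS = 1, y in [1, 4]  -> 2 point(s)
  x = 2: RHS = 4, y in [2, 3]  -> 2 point(s)
  x = 3: RHS = 4, y in [2, 3]  -> 2 point(s)
Affine points: 8. Add the point at infinity: total = 9.

#E(F_5) = 9


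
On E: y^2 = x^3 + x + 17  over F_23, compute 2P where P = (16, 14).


Doubling: s = (3 x1^2 + a) / (2 y1)
s = (3*16^2 + 1) / (2*14) mod 23 = 2
x3 = s^2 - 2 x1 mod 23 = 2^2 - 2*16 = 18
y3 = s (x1 - x3) - y1 mod 23 = 2 * (16 - 18) - 14 = 5

2P = (18, 5)


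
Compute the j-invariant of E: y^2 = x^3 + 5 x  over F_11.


Delta = -16(4 a^3 + 27 b^2) mod 11 = 8
-1728 * (4 a)^3 = -1728 * (4*5)^3 mod 11 = 8
j = 8 * 8^(-1) mod 11 = 1

j = 1 (mod 11)


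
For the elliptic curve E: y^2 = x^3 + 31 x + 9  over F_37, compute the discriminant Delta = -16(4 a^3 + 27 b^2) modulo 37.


4 a^3 + 27 b^2 = 4*31^3 + 27*9^2 = 119164 + 2187 = 121351
Delta = -16 * (121351) = -1941616
Delta mod 37 = 33

Delta = 33 (mod 37)


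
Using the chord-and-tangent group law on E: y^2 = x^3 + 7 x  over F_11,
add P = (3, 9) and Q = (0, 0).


P != Q, so use the chord formula.
s = (y2 - y1) / (x2 - x1) = (2) / (8) mod 11 = 3
x3 = s^2 - x1 - x2 mod 11 = 3^2 - 3 - 0 = 6
y3 = s (x1 - x3) - y1 mod 11 = 3 * (3 - 6) - 9 = 4

P + Q = (6, 4)


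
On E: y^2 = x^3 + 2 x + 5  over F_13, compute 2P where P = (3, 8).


Doubling: s = (3 x1^2 + a) / (2 y1)
s = (3*3^2 + 2) / (2*8) mod 13 = 1
x3 = s^2 - 2 x1 mod 13 = 1^2 - 2*3 = 8
y3 = s (x1 - x3) - y1 mod 13 = 1 * (3 - 8) - 8 = 0

2P = (8, 0)


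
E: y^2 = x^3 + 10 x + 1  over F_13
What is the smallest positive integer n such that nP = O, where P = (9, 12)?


Compute successive multiples of P until we hit O:
  1P = (9, 12)
  2P = (4, 12)
  3P = (0, 1)
  4P = (1, 5)
  5P = (6, 2)
  6P = (12, 4)
  7P = (2, 4)
  8P = (11, 8)
  ... (continuing to 19P)
  19P = O

ord(P) = 19


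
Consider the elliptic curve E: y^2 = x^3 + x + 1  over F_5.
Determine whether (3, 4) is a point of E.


Check whether y^2 = x^3 + 1 x + 1 (mod 5) for (x, y) = (3, 4).
LHS: y^2 = 4^2 mod 5 = 1
RHS: x^3 + 1 x + 1 = 3^3 + 1*3 + 1 mod 5 = 1
LHS = RHS

Yes, on the curve


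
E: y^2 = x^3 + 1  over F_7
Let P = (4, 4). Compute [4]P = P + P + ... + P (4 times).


k = 4 = 100_2 (binary, LSB first: 001)
Double-and-add from P = (4, 4):
  bit 0 = 0: acc unchanged = O
  bit 1 = 0: acc unchanged = O
  bit 2 = 1: acc = O + (0, 1) = (0, 1)

4P = (0, 1)


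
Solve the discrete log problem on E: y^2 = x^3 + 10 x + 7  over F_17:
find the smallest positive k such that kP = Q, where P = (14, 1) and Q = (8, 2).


Enumerate multiples of P until we hit Q = (8, 2):
  1P = (14, 1)
  2P = (4, 14)
  3P = (8, 15)
  4P = (8, 2)
Match found at i = 4.

k = 4


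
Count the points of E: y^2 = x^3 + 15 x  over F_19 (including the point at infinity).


For each x in F_19, count y with y^2 = x^3 + 15 x + 0 mod 19:
  x = 0: RHS = 0, y in [0]  -> 1 point(s)
  x = 1: RHS = 16, y in [4, 15]  -> 2 point(s)
  x = 2: RHS = 0, y in [0]  -> 1 point(s)
  x = 7: RHS = 11, y in [7, 12]  -> 2 point(s)
  x = 8: RHS = 5, y in [9, 10]  -> 2 point(s)
  x = 9: RHS = 9, y in [3, 16]  -> 2 point(s)
  x = 13: RHS = 17, y in [6, 13]  -> 2 point(s)
  x = 14: RHS = 9, y in [3, 16]  -> 2 point(s)
  x = 15: RHS = 9, y in [3, 16]  -> 2 point(s)
  x = 16: RHS = 4, y in [2, 17]  -> 2 point(s)
  x = 17: RHS = 0, y in [0]  -> 1 point(s)
Affine points: 19. Add the point at infinity: total = 20.

#E(F_19) = 20


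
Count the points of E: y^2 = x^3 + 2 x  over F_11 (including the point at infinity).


For each x in F_11, count y with y^2 = x^3 + 2 x + 0 mod 11:
  x = 0: RHS = 0, y in [0]  -> 1 point(s)
  x = 1: RHS = 3, y in [5, 6]  -> 2 point(s)
  x = 2: RHS = 1, y in [1, 10]  -> 2 point(s)
  x = 3: RHS = 0, y in [0]  -> 1 point(s)
  x = 5: RHS = 3, y in [5, 6]  -> 2 point(s)
  x = 7: RHS = 5, y in [4, 7]  -> 2 point(s)
  x = 8: RHS = 0, y in [0]  -> 1 point(s)
Affine points: 11. Add the point at infinity: total = 12.

#E(F_11) = 12


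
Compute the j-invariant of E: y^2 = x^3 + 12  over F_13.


Delta = -16(4 a^3 + 27 b^2) mod 13 = 10
-1728 * (4 a)^3 = -1728 * (4*0)^3 mod 13 = 0
j = 0 * 10^(-1) mod 13 = 0

j = 0 (mod 13)


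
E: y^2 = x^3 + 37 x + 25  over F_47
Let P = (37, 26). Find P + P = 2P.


Doubling: s = (3 x1^2 + a) / (2 y1)
s = (3*37^2 + 37) / (2*26) mod 47 = 11
x3 = s^2 - 2 x1 mod 47 = 11^2 - 2*37 = 0
y3 = s (x1 - x3) - y1 mod 47 = 11 * (37 - 0) - 26 = 5

2P = (0, 5)


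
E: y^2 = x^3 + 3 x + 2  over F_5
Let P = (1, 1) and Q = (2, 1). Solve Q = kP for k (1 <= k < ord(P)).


Enumerate multiples of P until we hit Q = (2, 1):
  1P = (1, 1)
  2P = (2, 1)
Match found at i = 2.

k = 2


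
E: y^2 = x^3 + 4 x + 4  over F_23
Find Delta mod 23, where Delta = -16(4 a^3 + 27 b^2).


4 a^3 + 27 b^2 = 4*4^3 + 27*4^2 = 256 + 432 = 688
Delta = -16 * (688) = -11008
Delta mod 23 = 9

Delta = 9 (mod 23)


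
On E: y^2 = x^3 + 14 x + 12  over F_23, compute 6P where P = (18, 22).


k = 6 = 110_2 (binary, LSB first: 011)
Double-and-add from P = (18, 22):
  bit 0 = 0: acc unchanged = O
  bit 1 = 1: acc = O + (18, 1) = (18, 1)
  bit 2 = 1: acc = (18, 1) + (18, 22) = O

6P = O


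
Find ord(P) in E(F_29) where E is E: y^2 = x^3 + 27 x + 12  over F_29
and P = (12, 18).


Compute successive multiples of P until we hit O:
  1P = (12, 18)
  2P = (28, 10)
  3P = (11, 25)
  4P = (26, 22)
  5P = (26, 7)
  6P = (11, 4)
  7P = (28, 19)
  8P = (12, 11)
  ... (continuing to 9P)
  9P = O

ord(P) = 9


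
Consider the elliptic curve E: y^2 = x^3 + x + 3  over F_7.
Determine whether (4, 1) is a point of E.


Check whether y^2 = x^3 + 1 x + 3 (mod 7) for (x, y) = (4, 1).
LHS: y^2 = 1^2 mod 7 = 1
RHS: x^3 + 1 x + 3 = 4^3 + 1*4 + 3 mod 7 = 1
LHS = RHS

Yes, on the curve


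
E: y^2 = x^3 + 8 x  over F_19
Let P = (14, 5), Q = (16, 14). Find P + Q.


P != Q, so use the chord formula.
s = (y2 - y1) / (x2 - x1) = (9) / (2) mod 19 = 14
x3 = s^2 - x1 - x2 mod 19 = 14^2 - 14 - 16 = 14
y3 = s (x1 - x3) - y1 mod 19 = 14 * (14 - 14) - 5 = 14

P + Q = (14, 14)


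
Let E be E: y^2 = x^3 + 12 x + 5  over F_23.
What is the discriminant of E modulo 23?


4 a^3 + 27 b^2 = 4*12^3 + 27*5^2 = 6912 + 675 = 7587
Delta = -16 * (7587) = -121392
Delta mod 23 = 2

Delta = 2 (mod 23)


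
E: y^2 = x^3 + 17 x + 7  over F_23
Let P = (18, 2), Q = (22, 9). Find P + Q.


P != Q, so use the chord formula.
s = (y2 - y1) / (x2 - x1) = (7) / (4) mod 23 = 19
x3 = s^2 - x1 - x2 mod 23 = 19^2 - 18 - 22 = 22
y3 = s (x1 - x3) - y1 mod 23 = 19 * (18 - 22) - 2 = 14

P + Q = (22, 14)


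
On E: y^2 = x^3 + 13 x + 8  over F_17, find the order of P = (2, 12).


Compute successive multiples of P until we hit O:
  1P = (2, 12)
  2P = (15, 12)
  3P = (0, 5)
  4P = (6, 8)
  5P = (10, 13)
  6P = (9, 2)
  7P = (7, 0)
  8P = (9, 15)
  ... (continuing to 14P)
  14P = O

ord(P) = 14


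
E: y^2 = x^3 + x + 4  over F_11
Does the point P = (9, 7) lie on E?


Check whether y^2 = x^3 + 1 x + 4 (mod 11) for (x, y) = (9, 7).
LHS: y^2 = 7^2 mod 11 = 5
RHS: x^3 + 1 x + 4 = 9^3 + 1*9 + 4 mod 11 = 5
LHS = RHS

Yes, on the curve


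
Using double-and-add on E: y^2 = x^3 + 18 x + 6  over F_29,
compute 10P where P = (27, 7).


k = 10 = 1010_2 (binary, LSB first: 0101)
Double-and-add from P = (27, 7):
  bit 0 = 0: acc unchanged = O
  bit 1 = 1: acc = O + (8, 13) = (8, 13)
  bit 2 = 0: acc unchanged = (8, 13)
  bit 3 = 1: acc = (8, 13) + (12, 23) = (8, 16)

10P = (8, 16)


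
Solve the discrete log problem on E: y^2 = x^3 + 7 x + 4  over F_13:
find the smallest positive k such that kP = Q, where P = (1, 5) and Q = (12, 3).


Enumerate multiples of P until we hit Q = (12, 3):
  1P = (1, 5)
  2P = (12, 10)
  3P = (3, 0)
  4P = (12, 3)
Match found at i = 4.

k = 4


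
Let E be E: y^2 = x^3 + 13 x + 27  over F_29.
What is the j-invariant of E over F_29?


Delta = -16(4 a^3 + 27 b^2) mod 29 = 25
-1728 * (4 a)^3 = -1728 * (4*13)^3 mod 29 = 18
j = 18 * 25^(-1) mod 29 = 10

j = 10 (mod 29)


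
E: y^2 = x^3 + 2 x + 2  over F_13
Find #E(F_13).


For each x in F_13, count y with y^2 = x^3 + 2 x + 2 mod 13:
  x = 2: RHS = 1, y in [1, 12]  -> 2 point(s)
  x = 3: RHS = 9, y in [3, 10]  -> 2 point(s)
  x = 4: RHS = 9, y in [3, 10]  -> 2 point(s)
  x = 6: RHS = 9, y in [3, 10]  -> 2 point(s)
  x = 8: RHS = 10, y in [6, 7]  -> 2 point(s)
  x = 11: RHS = 3, y in [4, 9]  -> 2 point(s)
  x = 12: RHS = 12, y in [5, 8]  -> 2 point(s)
Affine points: 14. Add the point at infinity: total = 15.

#E(F_13) = 15


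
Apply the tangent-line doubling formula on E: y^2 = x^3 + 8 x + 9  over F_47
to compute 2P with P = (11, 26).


Doubling: s = (3 x1^2 + a) / (2 y1)
s = (3*11^2 + 8) / (2*26) mod 47 = 46
x3 = s^2 - 2 x1 mod 47 = 46^2 - 2*11 = 26
y3 = s (x1 - x3) - y1 mod 47 = 46 * (11 - 26) - 26 = 36

2P = (26, 36)


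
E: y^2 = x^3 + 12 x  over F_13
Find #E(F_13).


For each x in F_13, count y with y^2 = x^3 + 12 x + 0 mod 13:
  x = 0: RHS = 0, y in [0]  -> 1 point(s)
  x = 1: RHS = 0, y in [0]  -> 1 point(s)
  x = 5: RHS = 3, y in [4, 9]  -> 2 point(s)
  x = 8: RHS = 10, y in [6, 7]  -> 2 point(s)
  x = 12: RHS = 0, y in [0]  -> 1 point(s)
Affine points: 7. Add the point at infinity: total = 8.

#E(F_13) = 8


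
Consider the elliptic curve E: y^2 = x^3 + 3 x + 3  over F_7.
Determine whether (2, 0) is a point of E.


Check whether y^2 = x^3 + 3 x + 3 (mod 7) for (x, y) = (2, 0).
LHS: y^2 = 0^2 mod 7 = 0
RHS: x^3 + 3 x + 3 = 2^3 + 3*2 + 3 mod 7 = 3
LHS != RHS

No, not on the curve


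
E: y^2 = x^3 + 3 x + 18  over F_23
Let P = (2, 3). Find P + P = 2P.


Doubling: s = (3 x1^2 + a) / (2 y1)
s = (3*2^2 + 3) / (2*3) mod 23 = 14
x3 = s^2 - 2 x1 mod 23 = 14^2 - 2*2 = 8
y3 = s (x1 - x3) - y1 mod 23 = 14 * (2 - 8) - 3 = 5

2P = (8, 5)


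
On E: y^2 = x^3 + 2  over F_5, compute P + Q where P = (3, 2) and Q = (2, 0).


P != Q, so use the chord formula.
s = (y2 - y1) / (x2 - x1) = (3) / (4) mod 5 = 2
x3 = s^2 - x1 - x2 mod 5 = 2^2 - 3 - 2 = 4
y3 = s (x1 - x3) - y1 mod 5 = 2 * (3 - 4) - 2 = 1

P + Q = (4, 1)


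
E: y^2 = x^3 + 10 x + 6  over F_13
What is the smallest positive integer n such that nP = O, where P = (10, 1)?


Compute successive multiples of P until we hit O:
  1P = (10, 1)
  2P = (7, 9)
  3P = (6, 10)
  4P = (11, 11)
  5P = (1, 11)
  6P = (5, 5)
  7P = (8, 0)
  8P = (5, 8)
  ... (continuing to 14P)
  14P = O

ord(P) = 14


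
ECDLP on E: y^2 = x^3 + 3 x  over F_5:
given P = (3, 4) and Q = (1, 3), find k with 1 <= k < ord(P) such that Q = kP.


Enumerate multiples of P until we hit Q = (1, 3):
  1P = (3, 4)
  2P = (4, 1)
  3P = (2, 3)
  4P = (1, 3)
Match found at i = 4.

k = 4


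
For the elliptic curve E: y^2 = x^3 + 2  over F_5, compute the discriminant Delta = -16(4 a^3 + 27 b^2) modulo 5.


4 a^3 + 27 b^2 = 4*0^3 + 27*2^2 = 0 + 108 = 108
Delta = -16 * (108) = -1728
Delta mod 5 = 2

Delta = 2 (mod 5)


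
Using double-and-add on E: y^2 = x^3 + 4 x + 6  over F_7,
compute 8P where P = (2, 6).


k = 8 = 1000_2 (binary, LSB first: 0001)
Double-and-add from P = (2, 6):
  bit 0 = 0: acc unchanged = O
  bit 1 = 0: acc unchanged = O
  bit 2 = 0: acc unchanged = O
  bit 3 = 1: acc = O + (5, 5) = (5, 5)

8P = (5, 5)


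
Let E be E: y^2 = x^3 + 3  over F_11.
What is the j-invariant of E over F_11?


Delta = -16(4 a^3 + 27 b^2) mod 11 = 6
-1728 * (4 a)^3 = -1728 * (4*0)^3 mod 11 = 0
j = 0 * 6^(-1) mod 11 = 0

j = 0 (mod 11)


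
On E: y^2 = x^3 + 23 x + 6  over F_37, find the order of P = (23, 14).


Compute successive multiples of P until we hit O:
  1P = (23, 14)
  2P = (32, 5)
  3P = (20, 20)
  4P = (35, 10)
  5P = (12, 7)
  6P = (18, 6)
  7P = (3, 18)
  8P = (14, 36)
  ... (continuing to 36P)
  36P = O

ord(P) = 36


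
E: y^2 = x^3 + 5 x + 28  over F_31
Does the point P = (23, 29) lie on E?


Check whether y^2 = x^3 + 5 x + 28 (mod 31) for (x, y) = (23, 29).
LHS: y^2 = 29^2 mod 31 = 4
RHS: x^3 + 5 x + 28 = 23^3 + 5*23 + 28 mod 31 = 3
LHS != RHS

No, not on the curve


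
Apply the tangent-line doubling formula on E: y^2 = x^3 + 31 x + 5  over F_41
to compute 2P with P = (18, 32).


Doubling: s = (3 x1^2 + a) / (2 y1)
s = (3*18^2 + 31) / (2*32) mod 41 = 24
x3 = s^2 - 2 x1 mod 41 = 24^2 - 2*18 = 7
y3 = s (x1 - x3) - y1 mod 41 = 24 * (18 - 7) - 32 = 27

2P = (7, 27)


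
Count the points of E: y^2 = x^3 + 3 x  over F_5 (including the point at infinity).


For each x in F_5, count y with y^2 = x^3 + 3 x + 0 mod 5:
  x = 0: RHS = 0, y in [0]  -> 1 point(s)
  x = 1: RHS = 4, y in [2, 3]  -> 2 point(s)
  x = 2: RHS = 4, y in [2, 3]  -> 2 point(s)
  x = 3: RHS = 1, y in [1, 4]  -> 2 point(s)
  x = 4: RHS = 1, y in [1, 4]  -> 2 point(s)
Affine points: 9. Add the point at infinity: total = 10.

#E(F_5) = 10


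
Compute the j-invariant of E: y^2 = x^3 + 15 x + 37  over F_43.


Delta = -16(4 a^3 + 27 b^2) mod 43 = 3
-1728 * (4 a)^3 = -1728 * (4*15)^3 mod 43 = 41
j = 41 * 3^(-1) mod 43 = 28

j = 28 (mod 43)


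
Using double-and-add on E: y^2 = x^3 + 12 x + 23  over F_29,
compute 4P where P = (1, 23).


k = 4 = 100_2 (binary, LSB first: 001)
Double-and-add from P = (1, 23):
  bit 0 = 0: acc unchanged = O
  bit 1 = 0: acc unchanged = O
  bit 2 = 1: acc = O + (19, 18) = (19, 18)

4P = (19, 18)


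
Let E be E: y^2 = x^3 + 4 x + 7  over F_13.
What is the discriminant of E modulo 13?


4 a^3 + 27 b^2 = 4*4^3 + 27*7^2 = 256 + 1323 = 1579
Delta = -16 * (1579) = -25264
Delta mod 13 = 8

Delta = 8 (mod 13)


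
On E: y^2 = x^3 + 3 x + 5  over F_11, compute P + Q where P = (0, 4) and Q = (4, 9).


P != Q, so use the chord formula.
s = (y2 - y1) / (x2 - x1) = (5) / (4) mod 11 = 4
x3 = s^2 - x1 - x2 mod 11 = 4^2 - 0 - 4 = 1
y3 = s (x1 - x3) - y1 mod 11 = 4 * (0 - 1) - 4 = 3

P + Q = (1, 3)


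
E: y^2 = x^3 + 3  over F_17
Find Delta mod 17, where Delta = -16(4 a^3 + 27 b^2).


4 a^3 + 27 b^2 = 4*0^3 + 27*3^2 = 0 + 243 = 243
Delta = -16 * (243) = -3888
Delta mod 17 = 5

Delta = 5 (mod 17)


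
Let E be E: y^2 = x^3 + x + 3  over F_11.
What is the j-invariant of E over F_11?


Delta = -16(4 a^3 + 27 b^2) mod 11 = 8
-1728 * (4 a)^3 = -1728 * (4*1)^3 mod 11 = 2
j = 2 * 8^(-1) mod 11 = 3

j = 3 (mod 11)


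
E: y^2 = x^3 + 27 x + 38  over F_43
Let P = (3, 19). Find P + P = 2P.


Doubling: s = (3 x1^2 + a) / (2 y1)
s = (3*3^2 + 27) / (2*19) mod 43 = 15
x3 = s^2 - 2 x1 mod 43 = 15^2 - 2*3 = 4
y3 = s (x1 - x3) - y1 mod 43 = 15 * (3 - 4) - 19 = 9

2P = (4, 9)


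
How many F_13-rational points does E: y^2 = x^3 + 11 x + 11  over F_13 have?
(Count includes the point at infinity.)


For each x in F_13, count y with y^2 = x^3 + 11 x + 11 mod 13:
  x = 1: RHS = 10, y in [6, 7]  -> 2 point(s)
  x = 5: RHS = 9, y in [3, 10]  -> 2 point(s)
  x = 8: RHS = 0, y in [0]  -> 1 point(s)
  x = 10: RHS = 3, y in [4, 9]  -> 2 point(s)
  x = 12: RHS = 12, y in [5, 8]  -> 2 point(s)
Affine points: 9. Add the point at infinity: total = 10.

#E(F_13) = 10


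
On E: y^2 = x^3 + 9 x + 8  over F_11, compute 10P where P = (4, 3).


k = 10 = 1010_2 (binary, LSB first: 0101)
Double-and-add from P = (4, 3):
  bit 0 = 0: acc unchanged = O
  bit 1 = 1: acc = O + (8, 3) = (8, 3)
  bit 2 = 0: acc unchanged = (8, 3)
  bit 3 = 1: acc = (8, 3) + (2, 10) = (10, 3)

10P = (10, 3)


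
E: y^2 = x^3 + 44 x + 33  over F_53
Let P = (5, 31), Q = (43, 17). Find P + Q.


P != Q, so use the chord formula.
s = (y2 - y1) / (x2 - x1) = (39) / (38) mod 53 = 8
x3 = s^2 - x1 - x2 mod 53 = 8^2 - 5 - 43 = 16
y3 = s (x1 - x3) - y1 mod 53 = 8 * (5 - 16) - 31 = 40

P + Q = (16, 40)


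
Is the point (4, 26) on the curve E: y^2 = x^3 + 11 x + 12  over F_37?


Check whether y^2 = x^3 + 11 x + 12 (mod 37) for (x, y) = (4, 26).
LHS: y^2 = 26^2 mod 37 = 10
RHS: x^3 + 11 x + 12 = 4^3 + 11*4 + 12 mod 37 = 9
LHS != RHS

No, not on the curve


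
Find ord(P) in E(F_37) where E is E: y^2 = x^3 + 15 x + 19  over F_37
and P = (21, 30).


Compute successive multiples of P until we hit O:
  1P = (21, 30)
  2P = (5, 16)
  3P = (32, 2)
  4P = (18, 33)
  5P = (36, 22)
  6P = (26, 22)
  7P = (34, 13)
  8P = (31, 3)
  ... (continuing to 31P)
  31P = O

ord(P) = 31


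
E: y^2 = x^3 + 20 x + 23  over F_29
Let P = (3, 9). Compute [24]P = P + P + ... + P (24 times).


k = 24 = 11000_2 (binary, LSB first: 00011)
Double-and-add from P = (3, 9):
  bit 0 = 0: acc unchanged = O
  bit 1 = 0: acc unchanged = O
  bit 2 = 0: acc unchanged = O
  bit 3 = 1: acc = O + (7, 10) = (7, 10)
  bit 4 = 1: acc = (7, 10) + (2, 10) = (20, 19)

24P = (20, 19)


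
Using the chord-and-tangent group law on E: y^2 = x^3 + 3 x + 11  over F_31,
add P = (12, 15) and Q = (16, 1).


P != Q, so use the chord formula.
s = (y2 - y1) / (x2 - x1) = (17) / (4) mod 31 = 12
x3 = s^2 - x1 - x2 mod 31 = 12^2 - 12 - 16 = 23
y3 = s (x1 - x3) - y1 mod 31 = 12 * (12 - 23) - 15 = 8

P + Q = (23, 8)


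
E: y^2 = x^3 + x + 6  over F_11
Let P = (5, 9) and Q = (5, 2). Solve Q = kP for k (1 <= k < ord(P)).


Enumerate multiples of P until we hit Q = (5, 2):
  1P = (5, 9)
  2P = (10, 9)
  3P = (7, 2)
  4P = (3, 6)
  5P = (8, 3)
  6P = (2, 7)
  7P = (2, 4)
  8P = (8, 8)
  9P = (3, 5)
  10P = (7, 9)
  11P = (10, 2)
  12P = (5, 2)
Match found at i = 12.

k = 12


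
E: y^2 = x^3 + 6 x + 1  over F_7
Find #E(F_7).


For each x in F_7, count y with y^2 = x^3 + 6 x + 1 mod 7:
  x = 0: RHS = 1, y in [1, 6]  -> 2 point(s)
  x = 1: RHS = 1, y in [1, 6]  -> 2 point(s)
  x = 2: RHS = 0, y in [0]  -> 1 point(s)
  x = 3: RHS = 4, y in [2, 5]  -> 2 point(s)
  x = 5: RHS = 2, y in [3, 4]  -> 2 point(s)
  x = 6: RHS = 1, y in [1, 6]  -> 2 point(s)
Affine points: 11. Add the point at infinity: total = 12.

#E(F_7) = 12


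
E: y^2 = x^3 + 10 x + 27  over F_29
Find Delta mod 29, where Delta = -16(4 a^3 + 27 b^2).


4 a^3 + 27 b^2 = 4*10^3 + 27*27^2 = 4000 + 19683 = 23683
Delta = -16 * (23683) = -378928
Delta mod 29 = 15

Delta = 15 (mod 29)


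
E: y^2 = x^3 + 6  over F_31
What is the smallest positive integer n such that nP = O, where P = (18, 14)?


Compute successive multiples of P until we hit O:
  1P = (18, 14)
  2P = (5, 21)
  3P = (27, 29)
  4P = (6, 6)
  5P = (4, 16)
  6P = (28, 14)
  7P = (16, 17)
  8P = (7, 16)
  ... (continuing to 43P)
  43P = O

ord(P) = 43


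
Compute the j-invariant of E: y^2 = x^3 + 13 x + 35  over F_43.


Delta = -16(4 a^3 + 27 b^2) mod 43 = 3
-1728 * (4 a)^3 = -1728 * (4*13)^3 mod 43 = 16
j = 16 * 3^(-1) mod 43 = 34

j = 34 (mod 43)


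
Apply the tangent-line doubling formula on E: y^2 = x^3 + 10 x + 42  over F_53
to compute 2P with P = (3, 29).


Doubling: s = (3 x1^2 + a) / (2 y1)
s = (3*3^2 + 10) / (2*29) mod 53 = 18
x3 = s^2 - 2 x1 mod 53 = 18^2 - 2*3 = 0
y3 = s (x1 - x3) - y1 mod 53 = 18 * (3 - 0) - 29 = 25

2P = (0, 25)


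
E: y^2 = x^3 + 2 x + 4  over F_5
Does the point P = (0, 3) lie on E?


Check whether y^2 = x^3 + 2 x + 4 (mod 5) for (x, y) = (0, 3).
LHS: y^2 = 3^2 mod 5 = 4
RHS: x^3 + 2 x + 4 = 0^3 + 2*0 + 4 mod 5 = 4
LHS = RHS

Yes, on the curve


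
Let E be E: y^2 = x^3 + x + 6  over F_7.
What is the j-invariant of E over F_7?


Delta = -16(4 a^3 + 27 b^2) mod 7 = 1
-1728 * (4 a)^3 = -1728 * (4*1)^3 mod 7 = 1
j = 1 * 1^(-1) mod 7 = 1

j = 1 (mod 7)


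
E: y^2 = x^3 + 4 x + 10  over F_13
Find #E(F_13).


For each x in F_13, count y with y^2 = x^3 + 4 x + 10 mod 13:
  x = 0: RHS = 10, y in [6, 7]  -> 2 point(s)
  x = 2: RHS = 0, y in [0]  -> 1 point(s)
  x = 3: RHS = 10, y in [6, 7]  -> 2 point(s)
  x = 4: RHS = 12, y in [5, 8]  -> 2 point(s)
  x = 5: RHS = 12, y in [5, 8]  -> 2 point(s)
  x = 6: RHS = 3, y in [4, 9]  -> 2 point(s)
  x = 7: RHS = 4, y in [2, 11]  -> 2 point(s)
  x = 10: RHS = 10, y in [6, 7]  -> 2 point(s)
Affine points: 15. Add the point at infinity: total = 16.

#E(F_13) = 16


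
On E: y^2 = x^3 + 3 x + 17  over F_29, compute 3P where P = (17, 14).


k = 3 = 11_2 (binary, LSB first: 11)
Double-and-add from P = (17, 14):
  bit 0 = 1: acc = O + (17, 14) = (17, 14)
  bit 1 = 1: acc = (17, 14) + (24, 15) = (4, 21)

3P = (4, 21)


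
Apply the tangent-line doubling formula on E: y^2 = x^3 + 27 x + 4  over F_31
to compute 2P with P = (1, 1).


Doubling: s = (3 x1^2 + a) / (2 y1)
s = (3*1^2 + 27) / (2*1) mod 31 = 15
x3 = s^2 - 2 x1 mod 31 = 15^2 - 2*1 = 6
y3 = s (x1 - x3) - y1 mod 31 = 15 * (1 - 6) - 1 = 17

2P = (6, 17)


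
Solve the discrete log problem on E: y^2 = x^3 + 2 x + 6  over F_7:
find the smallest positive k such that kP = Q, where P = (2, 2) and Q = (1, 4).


Enumerate multiples of P until we hit Q = (1, 4):
  1P = (2, 2)
  2P = (3, 5)
  3P = (4, 6)
  4P = (5, 6)
  5P = (1, 4)
Match found at i = 5.

k = 5


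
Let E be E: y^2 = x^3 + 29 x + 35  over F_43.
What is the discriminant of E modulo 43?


4 a^3 + 27 b^2 = 4*29^3 + 27*35^2 = 97556 + 33075 = 130631
Delta = -16 * (130631) = -2090096
Delta mod 43 = 5

Delta = 5 (mod 43)


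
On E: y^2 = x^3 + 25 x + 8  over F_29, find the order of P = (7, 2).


Compute successive multiples of P until we hit O:
  1P = (7, 2)
  2P = (8, 13)
  3P = (19, 11)
  4P = (9, 11)
  5P = (26, 14)
  6P = (16, 3)
  7P = (1, 18)
  8P = (12, 21)
  ... (continuing to 23P)
  23P = O

ord(P) = 23


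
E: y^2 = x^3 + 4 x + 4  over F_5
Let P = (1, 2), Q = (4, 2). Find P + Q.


P != Q, so use the chord formula.
s = (y2 - y1) / (x2 - x1) = (0) / (3) mod 5 = 0
x3 = s^2 - x1 - x2 mod 5 = 0^2 - 1 - 4 = 0
y3 = s (x1 - x3) - y1 mod 5 = 0 * (1 - 0) - 2 = 3

P + Q = (0, 3)


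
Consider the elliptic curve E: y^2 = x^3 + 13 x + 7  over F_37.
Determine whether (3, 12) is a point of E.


Check whether y^2 = x^3 + 13 x + 7 (mod 37) for (x, y) = (3, 12).
LHS: y^2 = 12^2 mod 37 = 33
RHS: x^3 + 13 x + 7 = 3^3 + 13*3 + 7 mod 37 = 36
LHS != RHS

No, not on the curve


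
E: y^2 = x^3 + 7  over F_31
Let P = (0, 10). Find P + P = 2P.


Doubling: s = (3 x1^2 + a) / (2 y1)
s = (3*0^2 + 0) / (2*10) mod 31 = 0
x3 = s^2 - 2 x1 mod 31 = 0^2 - 2*0 = 0
y3 = s (x1 - x3) - y1 mod 31 = 0 * (0 - 0) - 10 = 21

2P = (0, 21)


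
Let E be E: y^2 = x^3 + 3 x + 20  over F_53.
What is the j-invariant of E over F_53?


Delta = -16(4 a^3 + 27 b^2) mod 53 = 1
-1728 * (4 a)^3 = -1728 * (4*3)^3 mod 53 = 36
j = 36 * 1^(-1) mod 53 = 36

j = 36 (mod 53)


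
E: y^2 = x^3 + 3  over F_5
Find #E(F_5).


For each x in F_5, count y with y^2 = x^3 + 0 x + 3 mod 5:
  x = 1: RHS = 4, y in [2, 3]  -> 2 point(s)
  x = 2: RHS = 1, y in [1, 4]  -> 2 point(s)
  x = 3: RHS = 0, y in [0]  -> 1 point(s)
Affine points: 5. Add the point at infinity: total = 6.

#E(F_5) = 6


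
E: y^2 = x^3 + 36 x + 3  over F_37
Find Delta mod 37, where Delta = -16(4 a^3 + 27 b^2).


4 a^3 + 27 b^2 = 4*36^3 + 27*3^2 = 186624 + 243 = 186867
Delta = -16 * (186867) = -2989872
Delta mod 37 = 24

Delta = 24 (mod 37)
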